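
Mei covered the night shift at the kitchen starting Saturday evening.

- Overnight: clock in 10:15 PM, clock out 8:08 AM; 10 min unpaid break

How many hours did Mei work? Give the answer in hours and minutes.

9 h 43 min

Overnight: 10:15 PM → midnight = 1 h 45 min; midnight → 8:08 AM = 8 h 8 min; span 9 h 53 min; less 10 min break → 9 h 43 min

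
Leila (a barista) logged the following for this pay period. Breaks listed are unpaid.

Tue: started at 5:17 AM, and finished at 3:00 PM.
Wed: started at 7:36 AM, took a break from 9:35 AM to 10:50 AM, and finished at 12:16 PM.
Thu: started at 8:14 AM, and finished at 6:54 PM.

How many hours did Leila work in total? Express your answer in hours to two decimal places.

Tue: 5:17 AM–3:00 PM = 9 h 43 min
Wed: 7:36 AM–12:16 PM = 4 h 40 min; less 75 min break → 3 h 25 min
Thu: 8:14 AM–6:54 PM = 10 h 40 min
Total: 9 h 43 min + 3 h 25 min + 10 h 40 min = 23 h 48 min.

23.80 hours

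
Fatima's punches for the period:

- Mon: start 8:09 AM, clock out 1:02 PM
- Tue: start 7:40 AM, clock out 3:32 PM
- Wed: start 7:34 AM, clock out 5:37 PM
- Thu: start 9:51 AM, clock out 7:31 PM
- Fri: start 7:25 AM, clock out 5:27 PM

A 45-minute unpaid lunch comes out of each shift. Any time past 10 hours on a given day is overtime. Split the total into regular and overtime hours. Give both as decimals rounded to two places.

Mon: 8:09 AM–1:02 PM = 4 h 53 min; less 45 min break → 4 h 8 min
Tue: 7:40 AM–3:32 PM = 7 h 52 min; less 45 min break → 7 h 7 min
Wed: 7:34 AM–5:37 PM = 10 h 3 min; less 45 min break → 9 h 18 min
Thu: 9:51 AM–7:31 PM = 9 h 40 min; less 45 min break → 8 h 55 min
Fri: 7:25 AM–5:27 PM = 10 h 2 min; less 45 min break → 9 h 17 min
Mon reg 4 h 8 min / OT 0 h 0 min; Tue reg 7 h 7 min / OT 0 h 0 min; Wed reg 9 h 18 min / OT 0 h 0 min; Thu reg 8 h 55 min / OT 0 h 0 min; Fri reg 9 h 17 min / OT 0 h 0 min.
Totals: regular 38 h 45 min, overtime 0 h 0 min.

Regular 38.75 hours, overtime 0.00 hours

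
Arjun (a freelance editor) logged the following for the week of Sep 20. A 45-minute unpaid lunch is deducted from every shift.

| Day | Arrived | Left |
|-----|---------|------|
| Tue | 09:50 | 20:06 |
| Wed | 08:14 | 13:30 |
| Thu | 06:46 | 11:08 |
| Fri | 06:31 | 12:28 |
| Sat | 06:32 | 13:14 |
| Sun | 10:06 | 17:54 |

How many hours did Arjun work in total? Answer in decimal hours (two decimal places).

Tue: 09:50–20:06 = 10 h 16 min; less 45 min break → 9 h 31 min
Wed: 08:14–13:30 = 5 h 16 min; less 45 min break → 4 h 31 min
Thu: 06:46–11:08 = 4 h 22 min; less 45 min break → 3 h 37 min
Fri: 06:31–12:28 = 5 h 57 min; less 45 min break → 5 h 12 min
Sat: 06:32–13:14 = 6 h 42 min; less 45 min break → 5 h 57 min
Sun: 10:06–17:54 = 7 h 48 min; less 45 min break → 7 h 3 min
Total: 9 h 31 min + 4 h 31 min + 3 h 37 min + 5 h 12 min + 5 h 57 min + 7 h 3 min = 35 h 51 min.

35.85 hours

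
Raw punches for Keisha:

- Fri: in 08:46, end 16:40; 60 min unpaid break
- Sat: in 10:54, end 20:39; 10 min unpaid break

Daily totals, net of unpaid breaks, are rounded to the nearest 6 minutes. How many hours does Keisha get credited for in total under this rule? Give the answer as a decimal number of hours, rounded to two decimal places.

Fri: 08:46–16:40 = 7 h 54 min − 60 min = 6 h 54 min → rounds to 6 h 54 min
Sat: 10:54–20:39 = 9 h 45 min − 10 min = 9 h 35 min → rounds to 9 h 36 min
Total credited: 16 h 30 min.

16.50 hours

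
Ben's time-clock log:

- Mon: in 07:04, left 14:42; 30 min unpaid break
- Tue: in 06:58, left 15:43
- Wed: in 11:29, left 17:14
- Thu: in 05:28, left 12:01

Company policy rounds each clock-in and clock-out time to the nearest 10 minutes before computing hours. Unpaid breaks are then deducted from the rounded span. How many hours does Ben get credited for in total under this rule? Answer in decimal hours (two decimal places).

Mon: in 07:04→07:00, out 14:42→14:40; 7 h 40 min − 30 min = 7 h 10 min
Tue: in 06:58→07:00, out 15:43→15:40; 8 h 40 min
Wed: in 11:29→11:30, out 17:14→17:10; 5 h 40 min
Thu: in 05:28→05:30, out 12:01→12:00; 6 h 30 min
Total credited: 28 h 0 min.

28.00 hours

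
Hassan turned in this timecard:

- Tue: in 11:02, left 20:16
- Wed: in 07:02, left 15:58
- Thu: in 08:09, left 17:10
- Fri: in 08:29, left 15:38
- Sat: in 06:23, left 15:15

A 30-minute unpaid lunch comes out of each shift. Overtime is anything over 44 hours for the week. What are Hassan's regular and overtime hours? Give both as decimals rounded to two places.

Regular 40.70 hours, overtime 0.00 hours

Tue: 11:02–20:16 = 9 h 14 min; less 30 min break → 8 h 44 min
Wed: 07:02–15:58 = 8 h 56 min; less 30 min break → 8 h 26 min
Thu: 08:09–17:10 = 9 h 1 min; less 30 min break → 8 h 31 min
Fri: 08:29–15:38 = 7 h 9 min; less 30 min break → 6 h 39 min
Sat: 06:23–15:15 = 8 h 52 min; less 30 min break → 8 h 22 min
Total worked: 40 h 42 min = 40.70 h.
Threshold 44 h → overtime 0 h 0 min, regular 40 h 42 min.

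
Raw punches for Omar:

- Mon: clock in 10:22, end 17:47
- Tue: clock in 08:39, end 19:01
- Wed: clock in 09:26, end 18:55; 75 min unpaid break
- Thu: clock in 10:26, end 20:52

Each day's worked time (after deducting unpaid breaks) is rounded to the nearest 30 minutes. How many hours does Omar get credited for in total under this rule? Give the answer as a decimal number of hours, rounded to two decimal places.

Mon: 10:22–17:47 = 7 h 25 min → rounds to 7 h 30 min
Tue: 08:39–19:01 = 10 h 22 min → rounds to 10 h 30 min
Wed: 09:26–18:55 = 9 h 29 min − 75 min = 8 h 14 min → rounds to 8 h 0 min
Thu: 10:26–20:52 = 10 h 26 min → rounds to 10 h 30 min
Total credited: 36 h 30 min.

36.50 hours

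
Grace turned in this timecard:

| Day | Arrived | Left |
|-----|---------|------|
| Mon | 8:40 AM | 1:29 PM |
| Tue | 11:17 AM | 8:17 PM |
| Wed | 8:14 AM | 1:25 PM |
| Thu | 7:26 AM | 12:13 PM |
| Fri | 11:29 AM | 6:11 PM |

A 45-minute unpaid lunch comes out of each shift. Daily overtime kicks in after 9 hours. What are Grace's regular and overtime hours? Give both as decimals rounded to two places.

Mon: 8:40 AM–1:29 PM = 4 h 49 min; less 45 min break → 4 h 4 min
Tue: 11:17 AM–8:17 PM = 9 h 0 min; less 45 min break → 8 h 15 min
Wed: 8:14 AM–1:25 PM = 5 h 11 min; less 45 min break → 4 h 26 min
Thu: 7:26 AM–12:13 PM = 4 h 47 min; less 45 min break → 4 h 2 min
Fri: 11:29 AM–6:11 PM = 6 h 42 min; less 45 min break → 5 h 57 min
Mon reg 4 h 4 min / OT 0 h 0 min; Tue reg 8 h 15 min / OT 0 h 0 min; Wed reg 4 h 26 min / OT 0 h 0 min; Thu reg 4 h 2 min / OT 0 h 0 min; Fri reg 5 h 57 min / OT 0 h 0 min.
Totals: regular 26 h 44 min, overtime 0 h 0 min.

Regular 26.73 hours, overtime 0.00 hours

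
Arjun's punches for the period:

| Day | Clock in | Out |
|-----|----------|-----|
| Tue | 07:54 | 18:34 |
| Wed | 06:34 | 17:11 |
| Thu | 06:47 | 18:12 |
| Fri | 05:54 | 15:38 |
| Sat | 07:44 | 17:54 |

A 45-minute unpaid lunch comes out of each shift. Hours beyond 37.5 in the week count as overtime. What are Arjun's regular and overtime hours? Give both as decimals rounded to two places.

Tue: 07:54–18:34 = 10 h 40 min; less 45 min break → 9 h 55 min
Wed: 06:34–17:11 = 10 h 37 min; less 45 min break → 9 h 52 min
Thu: 06:47–18:12 = 11 h 25 min; less 45 min break → 10 h 40 min
Fri: 05:54–15:38 = 9 h 44 min; less 45 min break → 8 h 59 min
Sat: 07:44–17:54 = 10 h 10 min; less 45 min break → 9 h 25 min
Total worked: 48 h 51 min = 48.85 h.
Threshold 37.5 h → overtime 11 h 21 min, regular 37 h 30 min.

Regular 37.50 hours, overtime 11.35 hours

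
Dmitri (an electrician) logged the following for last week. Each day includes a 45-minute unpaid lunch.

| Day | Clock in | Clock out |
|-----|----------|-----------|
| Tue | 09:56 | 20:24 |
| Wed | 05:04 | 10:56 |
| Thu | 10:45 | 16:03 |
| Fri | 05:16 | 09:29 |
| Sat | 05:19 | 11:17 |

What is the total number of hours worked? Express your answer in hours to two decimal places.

Tue: 09:56–20:24 = 10 h 28 min; less 45 min break → 9 h 43 min
Wed: 05:04–10:56 = 5 h 52 min; less 45 min break → 5 h 7 min
Thu: 10:45–16:03 = 5 h 18 min; less 45 min break → 4 h 33 min
Fri: 05:16–09:29 = 4 h 13 min; less 45 min break → 3 h 28 min
Sat: 05:19–11:17 = 5 h 58 min; less 45 min break → 5 h 13 min
Total: 9 h 43 min + 5 h 7 min + 4 h 33 min + 3 h 28 min + 5 h 13 min = 28 h 4 min.

28.07 hours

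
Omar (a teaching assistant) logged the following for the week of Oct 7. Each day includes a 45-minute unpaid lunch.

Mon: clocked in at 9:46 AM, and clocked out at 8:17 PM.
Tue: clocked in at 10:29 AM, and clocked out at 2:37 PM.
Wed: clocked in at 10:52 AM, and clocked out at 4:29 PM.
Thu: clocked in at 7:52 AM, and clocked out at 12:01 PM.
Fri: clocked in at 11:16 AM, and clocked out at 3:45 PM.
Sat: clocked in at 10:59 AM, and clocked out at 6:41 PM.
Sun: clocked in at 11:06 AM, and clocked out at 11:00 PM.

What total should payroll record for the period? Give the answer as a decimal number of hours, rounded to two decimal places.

43.25 hours

Mon: 9:46 AM–8:17 PM = 10 h 31 min; less 45 min break → 9 h 46 min
Tue: 10:29 AM–2:37 PM = 4 h 8 min; less 45 min break → 3 h 23 min
Wed: 10:52 AM–4:29 PM = 5 h 37 min; less 45 min break → 4 h 52 min
Thu: 7:52 AM–12:01 PM = 4 h 9 min; less 45 min break → 3 h 24 min
Fri: 11:16 AM–3:45 PM = 4 h 29 min; less 45 min break → 3 h 44 min
Sat: 10:59 AM–6:41 PM = 7 h 42 min; less 45 min break → 6 h 57 min
Sun: 11:06 AM–11:00 PM = 11 h 54 min; less 45 min break → 11 h 9 min
Total: 9 h 46 min + 3 h 23 min + 4 h 52 min + 3 h 24 min + 3 h 44 min + 6 h 57 min + 11 h 9 min = 43 h 15 min.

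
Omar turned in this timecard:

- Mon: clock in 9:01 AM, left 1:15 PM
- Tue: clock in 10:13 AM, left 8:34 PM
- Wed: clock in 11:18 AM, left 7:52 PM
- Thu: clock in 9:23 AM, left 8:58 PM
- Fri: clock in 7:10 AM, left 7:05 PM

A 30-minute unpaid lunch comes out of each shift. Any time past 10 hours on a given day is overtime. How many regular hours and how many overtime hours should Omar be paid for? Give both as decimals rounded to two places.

Regular 41.65 hours, overtime 2.50 hours

Mon: 9:01 AM–1:15 PM = 4 h 14 min; less 30 min break → 3 h 44 min
Tue: 10:13 AM–8:34 PM = 10 h 21 min; less 30 min break → 9 h 51 min
Wed: 11:18 AM–7:52 PM = 8 h 34 min; less 30 min break → 8 h 4 min
Thu: 9:23 AM–8:58 PM = 11 h 35 min; less 30 min break → 11 h 5 min
Fri: 7:10 AM–7:05 PM = 11 h 55 min; less 30 min break → 11 h 25 min
Mon reg 3 h 44 min / OT 0 h 0 min; Tue reg 9 h 51 min / OT 0 h 0 min; Wed reg 8 h 4 min / OT 0 h 0 min; Thu reg 10 h 0 min / OT 1 h 5 min; Fri reg 10 h 0 min / OT 1 h 25 min.
Totals: regular 41 h 39 min, overtime 2 h 30 min.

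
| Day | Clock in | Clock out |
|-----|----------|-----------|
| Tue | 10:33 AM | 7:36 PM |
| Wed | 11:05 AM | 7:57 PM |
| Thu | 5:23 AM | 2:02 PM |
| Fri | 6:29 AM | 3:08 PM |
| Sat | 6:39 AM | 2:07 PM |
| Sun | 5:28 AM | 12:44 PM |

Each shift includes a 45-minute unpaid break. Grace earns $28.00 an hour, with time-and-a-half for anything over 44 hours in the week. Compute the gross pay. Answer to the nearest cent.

$1292.90

Tue: 10:33 AM–7:36 PM = 9 h 3 min; less 45 min break → 8 h 18 min
Wed: 11:05 AM–7:57 PM = 8 h 52 min; less 45 min break → 8 h 7 min
Thu: 5:23 AM–2:02 PM = 8 h 39 min; less 45 min break → 7 h 54 min
Fri: 6:29 AM–3:08 PM = 8 h 39 min; less 45 min break → 7 h 54 min
Sat: 6:39 AM–2:07 PM = 7 h 28 min; less 45 min break → 6 h 43 min
Sun: 5:28 AM–12:44 PM = 7 h 16 min; less 45 min break → 6 h 31 min
Total worked: 45 h 27 min = 2727 min.
Regular 44 h 0 min = 2640 min at $28.00/h; overtime 1 h 27 min = 87 min at $42.00/h.
Pay = (2640 × $28.00 + 87 × $42.00) ÷ 60 = $1292.90.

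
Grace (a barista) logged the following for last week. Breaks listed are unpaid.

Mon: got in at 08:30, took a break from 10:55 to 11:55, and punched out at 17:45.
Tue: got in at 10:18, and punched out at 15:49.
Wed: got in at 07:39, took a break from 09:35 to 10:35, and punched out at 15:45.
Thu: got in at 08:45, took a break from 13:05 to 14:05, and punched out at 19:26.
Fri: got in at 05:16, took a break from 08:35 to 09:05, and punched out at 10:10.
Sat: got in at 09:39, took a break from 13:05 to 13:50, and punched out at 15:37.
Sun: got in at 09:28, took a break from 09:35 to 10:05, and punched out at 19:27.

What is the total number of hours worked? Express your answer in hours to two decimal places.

49.65 hours

Mon: 08:30–17:45 = 9 h 15 min; less 60 min break → 8 h 15 min
Tue: 10:18–15:49 = 5 h 31 min
Wed: 07:39–15:45 = 8 h 6 min; less 60 min break → 7 h 6 min
Thu: 08:45–19:26 = 10 h 41 min; less 60 min break → 9 h 41 min
Fri: 05:16–10:10 = 4 h 54 min; less 30 min break → 4 h 24 min
Sat: 09:39–15:37 = 5 h 58 min; less 45 min break → 5 h 13 min
Sun: 09:28–19:27 = 9 h 59 min; less 30 min break → 9 h 29 min
Total: 8 h 15 min + 5 h 31 min + 7 h 6 min + 9 h 41 min + 4 h 24 min + 5 h 13 min + 9 h 29 min = 49 h 39 min.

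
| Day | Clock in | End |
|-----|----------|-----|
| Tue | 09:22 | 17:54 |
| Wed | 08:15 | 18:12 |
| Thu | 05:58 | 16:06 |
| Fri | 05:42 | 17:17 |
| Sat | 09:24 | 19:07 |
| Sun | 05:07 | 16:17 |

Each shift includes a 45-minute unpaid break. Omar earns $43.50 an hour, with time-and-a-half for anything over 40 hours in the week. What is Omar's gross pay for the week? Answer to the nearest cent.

Tue: 09:22–17:54 = 8 h 32 min; less 45 min break → 7 h 47 min
Wed: 08:15–18:12 = 9 h 57 min; less 45 min break → 9 h 12 min
Thu: 05:58–16:06 = 10 h 8 min; less 45 min break → 9 h 23 min
Fri: 05:42–17:17 = 11 h 35 min; less 45 min break → 10 h 50 min
Sat: 09:24–19:07 = 9 h 43 min; less 45 min break → 8 h 58 min
Sun: 05:07–16:17 = 11 h 10 min; less 45 min break → 10 h 25 min
Total worked: 56 h 35 min = 3395 min.
Regular 40 h 0 min = 2400 min at $43.50/h; overtime 16 h 35 min = 995 min at $65.25/h.
Pay = (2400 × $43.50 + 995 × $65.25) ÷ 60 = $2822.06.

$2822.06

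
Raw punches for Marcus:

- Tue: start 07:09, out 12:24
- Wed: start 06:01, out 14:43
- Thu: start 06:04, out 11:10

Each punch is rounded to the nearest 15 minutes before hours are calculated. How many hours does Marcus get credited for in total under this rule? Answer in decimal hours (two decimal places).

19.25 hours

Tue: in 07:09→07:15, out 12:24→12:30; 5 h 15 min
Wed: in 06:01→06:00, out 14:43→14:45; 8 h 45 min
Thu: in 06:04→06:00, out 11:10→11:15; 5 h 15 min
Total credited: 19 h 15 min.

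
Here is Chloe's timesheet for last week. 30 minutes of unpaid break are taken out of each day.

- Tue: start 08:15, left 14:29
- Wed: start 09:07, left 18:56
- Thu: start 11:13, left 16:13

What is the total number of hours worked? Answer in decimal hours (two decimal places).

19.55 hours

Tue: 08:15–14:29 = 6 h 14 min; less 30 min break → 5 h 44 min
Wed: 09:07–18:56 = 9 h 49 min; less 30 min break → 9 h 19 min
Thu: 11:13–16:13 = 5 h 0 min; less 30 min break → 4 h 30 min
Total: 5 h 44 min + 9 h 19 min + 4 h 30 min = 19 h 33 min.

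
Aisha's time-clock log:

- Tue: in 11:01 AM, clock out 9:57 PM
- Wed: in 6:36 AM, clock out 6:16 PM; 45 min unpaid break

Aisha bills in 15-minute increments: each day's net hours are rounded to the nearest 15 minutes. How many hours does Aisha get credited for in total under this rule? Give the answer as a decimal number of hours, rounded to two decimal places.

22.00 hours

Tue: 11:01 AM–9:57 PM = 10 h 56 min → rounds to 11 h 0 min
Wed: 6:36 AM–6:16 PM = 11 h 40 min − 45 min = 10 h 55 min → rounds to 11 h 0 min
Total credited: 22 h 0 min.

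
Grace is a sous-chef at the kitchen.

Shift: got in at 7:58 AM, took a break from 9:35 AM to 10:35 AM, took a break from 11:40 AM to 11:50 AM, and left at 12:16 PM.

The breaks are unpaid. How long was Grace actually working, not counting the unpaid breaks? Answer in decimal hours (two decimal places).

3.13 hours

Shift: 7:58 AM–12:16 PM = 4 h 18 min; less 70 min break → 3 h 8 min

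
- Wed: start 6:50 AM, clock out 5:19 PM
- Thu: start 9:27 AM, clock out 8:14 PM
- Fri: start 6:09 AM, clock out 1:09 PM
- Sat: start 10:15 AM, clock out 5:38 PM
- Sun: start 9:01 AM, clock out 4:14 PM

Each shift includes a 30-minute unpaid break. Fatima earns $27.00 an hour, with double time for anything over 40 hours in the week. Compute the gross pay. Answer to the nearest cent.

$1099.80

Wed: 6:50 AM–5:19 PM = 10 h 29 min; less 30 min break → 9 h 59 min
Thu: 9:27 AM–8:14 PM = 10 h 47 min; less 30 min break → 10 h 17 min
Fri: 6:09 AM–1:09 PM = 7 h 0 min; less 30 min break → 6 h 30 min
Sat: 10:15 AM–5:38 PM = 7 h 23 min; less 30 min break → 6 h 53 min
Sun: 9:01 AM–4:14 PM = 7 h 13 min; less 30 min break → 6 h 43 min
Total worked: 40 h 22 min = 2422 min.
Regular 40 h 0 min = 2400 min at $27.00/h; overtime 0 h 22 min = 22 min at $54.00/h.
Pay = (2400 × $27.00 + 22 × $54.00) ÷ 60 = $1099.80.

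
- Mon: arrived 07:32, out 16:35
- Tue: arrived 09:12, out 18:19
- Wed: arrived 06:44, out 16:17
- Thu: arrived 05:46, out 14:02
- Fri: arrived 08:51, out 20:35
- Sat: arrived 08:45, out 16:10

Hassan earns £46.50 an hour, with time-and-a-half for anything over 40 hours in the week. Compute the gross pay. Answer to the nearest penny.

Mon: 07:32–16:35 = 9 h 3 min
Tue: 09:12–18:19 = 9 h 7 min
Wed: 06:44–16:17 = 9 h 33 min
Thu: 05:46–14:02 = 8 h 16 min
Fri: 08:51–20:35 = 11 h 44 min
Sat: 08:45–16:10 = 7 h 25 min
Total worked: 55 h 8 min = 3308 min.
Regular 40 h 0 min = 2400 min at £46.50/h; overtime 15 h 8 min = 908 min at £69.75/h.
Pay = (2400 × £46.50 + 908 × £69.75) ÷ 60 = £2915.55.

£2915.55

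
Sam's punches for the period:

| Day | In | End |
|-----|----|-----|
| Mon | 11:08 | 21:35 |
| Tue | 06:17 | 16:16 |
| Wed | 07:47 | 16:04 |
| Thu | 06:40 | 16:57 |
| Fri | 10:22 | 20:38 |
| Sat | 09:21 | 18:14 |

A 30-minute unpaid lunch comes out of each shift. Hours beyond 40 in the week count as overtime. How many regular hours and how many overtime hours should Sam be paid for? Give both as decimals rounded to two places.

Regular 40.00 hours, overtime 15.15 hours

Mon: 11:08–21:35 = 10 h 27 min; less 30 min break → 9 h 57 min
Tue: 06:17–16:16 = 9 h 59 min; less 30 min break → 9 h 29 min
Wed: 07:47–16:04 = 8 h 17 min; less 30 min break → 7 h 47 min
Thu: 06:40–16:57 = 10 h 17 min; less 30 min break → 9 h 47 min
Fri: 10:22–20:38 = 10 h 16 min; less 30 min break → 9 h 46 min
Sat: 09:21–18:14 = 8 h 53 min; less 30 min break → 8 h 23 min
Total worked: 55 h 9 min = 55.15 h.
Threshold 40 h → overtime 15 h 9 min, regular 40 h 0 min.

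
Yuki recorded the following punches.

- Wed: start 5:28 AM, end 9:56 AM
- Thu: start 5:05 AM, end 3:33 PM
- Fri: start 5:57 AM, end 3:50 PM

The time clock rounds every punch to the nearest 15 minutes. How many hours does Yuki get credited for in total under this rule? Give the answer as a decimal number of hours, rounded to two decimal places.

24.75 hours

Wed: in 5:28 AM→5:30 AM, out 9:56 AM→10:00 AM; 4 h 30 min
Thu: in 5:05 AM→5:00 AM, out 3:33 PM→3:30 PM; 10 h 30 min
Fri: in 5:57 AM→6:00 AM, out 3:50 PM→3:45 PM; 9 h 45 min
Total credited: 24 h 45 min.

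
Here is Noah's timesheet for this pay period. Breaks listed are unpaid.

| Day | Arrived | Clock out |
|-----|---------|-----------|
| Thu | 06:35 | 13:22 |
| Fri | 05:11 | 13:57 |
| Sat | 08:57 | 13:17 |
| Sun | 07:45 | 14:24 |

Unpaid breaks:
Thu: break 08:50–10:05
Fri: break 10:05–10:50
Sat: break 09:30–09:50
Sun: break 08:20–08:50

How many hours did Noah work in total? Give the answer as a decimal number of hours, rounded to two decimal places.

Thu: 06:35–13:22 = 6 h 47 min; less 75 min break → 5 h 32 min
Fri: 05:11–13:57 = 8 h 46 min; less 45 min break → 8 h 1 min
Sat: 08:57–13:17 = 4 h 20 min; less 20 min break → 4 h 0 min
Sun: 07:45–14:24 = 6 h 39 min; less 30 min break → 6 h 9 min
Total: 5 h 32 min + 8 h 1 min + 4 h 0 min + 6 h 9 min = 23 h 42 min.

23.70 hours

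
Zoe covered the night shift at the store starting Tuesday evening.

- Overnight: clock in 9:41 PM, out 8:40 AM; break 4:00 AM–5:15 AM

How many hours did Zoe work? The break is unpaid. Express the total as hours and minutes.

9 h 44 min

Overnight: 9:41 PM → midnight = 2 h 19 min; midnight → 8:40 AM = 8 h 40 min; span 10 h 59 min; less 75 min break → 9 h 44 min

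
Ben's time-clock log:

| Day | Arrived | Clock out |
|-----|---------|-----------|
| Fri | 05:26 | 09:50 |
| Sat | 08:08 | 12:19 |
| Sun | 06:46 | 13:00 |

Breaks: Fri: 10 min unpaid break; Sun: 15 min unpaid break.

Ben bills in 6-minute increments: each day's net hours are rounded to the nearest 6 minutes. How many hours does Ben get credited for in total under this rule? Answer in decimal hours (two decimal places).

14.40 hours

Fri: 05:26–09:50 = 4 h 24 min − 10 min = 4 h 14 min → rounds to 4 h 12 min
Sat: 08:08–12:19 = 4 h 11 min → rounds to 4 h 12 min
Sun: 06:46–13:00 = 6 h 14 min − 15 min = 5 h 59 min → rounds to 6 h 0 min
Total credited: 14 h 24 min.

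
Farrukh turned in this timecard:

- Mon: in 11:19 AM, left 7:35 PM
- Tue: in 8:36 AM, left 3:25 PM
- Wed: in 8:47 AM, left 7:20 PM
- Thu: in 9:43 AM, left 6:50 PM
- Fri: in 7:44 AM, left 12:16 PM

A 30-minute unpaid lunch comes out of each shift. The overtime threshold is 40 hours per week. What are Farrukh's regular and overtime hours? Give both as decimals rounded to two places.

Regular 36.78 hours, overtime 0.00 hours

Mon: 11:19 AM–7:35 PM = 8 h 16 min; less 30 min break → 7 h 46 min
Tue: 8:36 AM–3:25 PM = 6 h 49 min; less 30 min break → 6 h 19 min
Wed: 8:47 AM–7:20 PM = 10 h 33 min; less 30 min break → 10 h 3 min
Thu: 9:43 AM–6:50 PM = 9 h 7 min; less 30 min break → 8 h 37 min
Fri: 7:44 AM–12:16 PM = 4 h 32 min; less 30 min break → 4 h 2 min
Total worked: 36 h 47 min = 36.78 h.
Threshold 40 h → overtime 0 h 0 min, regular 36 h 47 min.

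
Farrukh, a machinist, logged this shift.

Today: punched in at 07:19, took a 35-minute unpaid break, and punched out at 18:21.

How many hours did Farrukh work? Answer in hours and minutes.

Today: 07:19–18:21 = 11 h 2 min; less 35 min break → 10 h 27 min

10 h 27 min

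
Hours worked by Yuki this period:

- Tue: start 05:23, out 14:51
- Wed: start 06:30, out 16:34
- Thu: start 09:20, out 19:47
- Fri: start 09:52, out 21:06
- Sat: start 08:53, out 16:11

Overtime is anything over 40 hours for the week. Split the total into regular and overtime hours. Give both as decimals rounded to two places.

Regular 40.00 hours, overtime 8.52 hours

Tue: 05:23–14:51 = 9 h 28 min
Wed: 06:30–16:34 = 10 h 4 min
Thu: 09:20–19:47 = 10 h 27 min
Fri: 09:52–21:06 = 11 h 14 min
Sat: 08:53–16:11 = 7 h 18 min
Total worked: 48 h 31 min = 48.52 h.
Threshold 40 h → overtime 8 h 31 min, regular 40 h 0 min.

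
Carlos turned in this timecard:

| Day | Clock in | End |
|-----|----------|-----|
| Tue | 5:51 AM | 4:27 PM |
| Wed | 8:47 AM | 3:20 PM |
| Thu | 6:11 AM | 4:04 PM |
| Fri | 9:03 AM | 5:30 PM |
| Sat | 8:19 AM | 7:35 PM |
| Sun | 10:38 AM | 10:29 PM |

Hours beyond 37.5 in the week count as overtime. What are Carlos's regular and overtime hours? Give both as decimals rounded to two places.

Tue: 5:51 AM–4:27 PM = 10 h 36 min
Wed: 8:47 AM–3:20 PM = 6 h 33 min
Thu: 6:11 AM–4:04 PM = 9 h 53 min
Fri: 9:03 AM–5:30 PM = 8 h 27 min
Sat: 8:19 AM–7:35 PM = 11 h 16 min
Sun: 10:38 AM–10:29 PM = 11 h 51 min
Total worked: 58 h 36 min = 58.60 h.
Threshold 37.5 h → overtime 21 h 6 min, regular 37 h 30 min.

Regular 37.50 hours, overtime 21.10 hours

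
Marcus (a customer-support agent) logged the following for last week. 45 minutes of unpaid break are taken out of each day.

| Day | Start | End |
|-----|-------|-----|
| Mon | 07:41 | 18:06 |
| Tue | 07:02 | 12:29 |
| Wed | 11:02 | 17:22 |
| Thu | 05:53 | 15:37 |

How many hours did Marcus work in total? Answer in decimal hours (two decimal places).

28.93 hours

Mon: 07:41–18:06 = 10 h 25 min; less 45 min break → 9 h 40 min
Tue: 07:02–12:29 = 5 h 27 min; less 45 min break → 4 h 42 min
Wed: 11:02–17:22 = 6 h 20 min; less 45 min break → 5 h 35 min
Thu: 05:53–15:37 = 9 h 44 min; less 45 min break → 8 h 59 min
Total: 9 h 40 min + 4 h 42 min + 5 h 35 min + 8 h 59 min = 28 h 56 min.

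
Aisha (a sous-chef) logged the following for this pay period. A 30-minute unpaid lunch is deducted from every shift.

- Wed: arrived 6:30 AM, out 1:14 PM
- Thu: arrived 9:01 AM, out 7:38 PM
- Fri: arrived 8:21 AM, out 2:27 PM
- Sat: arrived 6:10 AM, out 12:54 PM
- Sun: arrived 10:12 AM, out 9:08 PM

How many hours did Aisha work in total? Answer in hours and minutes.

Wed: 6:30 AM–1:14 PM = 6 h 44 min; less 30 min break → 6 h 14 min
Thu: 9:01 AM–7:38 PM = 10 h 37 min; less 30 min break → 10 h 7 min
Fri: 8:21 AM–2:27 PM = 6 h 6 min; less 30 min break → 5 h 36 min
Sat: 6:10 AM–12:54 PM = 6 h 44 min; less 30 min break → 6 h 14 min
Sun: 10:12 AM–9:08 PM = 10 h 56 min; less 30 min break → 10 h 26 min
Total: 6 h 14 min + 10 h 7 min + 5 h 36 min + 6 h 14 min + 10 h 26 min = 38 h 37 min.

38 h 37 min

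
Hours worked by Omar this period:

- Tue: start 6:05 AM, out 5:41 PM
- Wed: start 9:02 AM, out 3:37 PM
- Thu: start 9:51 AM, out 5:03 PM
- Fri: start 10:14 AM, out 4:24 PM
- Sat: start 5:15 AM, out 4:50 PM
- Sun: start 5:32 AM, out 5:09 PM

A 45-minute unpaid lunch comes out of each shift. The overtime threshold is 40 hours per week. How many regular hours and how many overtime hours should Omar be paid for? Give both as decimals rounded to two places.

Tue: 6:05 AM–5:41 PM = 11 h 36 min; less 45 min break → 10 h 51 min
Wed: 9:02 AM–3:37 PM = 6 h 35 min; less 45 min break → 5 h 50 min
Thu: 9:51 AM–5:03 PM = 7 h 12 min; less 45 min break → 6 h 27 min
Fri: 10:14 AM–4:24 PM = 6 h 10 min; less 45 min break → 5 h 25 min
Sat: 5:15 AM–4:50 PM = 11 h 35 min; less 45 min break → 10 h 50 min
Sun: 5:32 AM–5:09 PM = 11 h 37 min; less 45 min break → 10 h 52 min
Total worked: 50 h 15 min = 50.25 h.
Threshold 40 h → overtime 10 h 15 min, regular 40 h 0 min.

Regular 40.00 hours, overtime 10.25 hours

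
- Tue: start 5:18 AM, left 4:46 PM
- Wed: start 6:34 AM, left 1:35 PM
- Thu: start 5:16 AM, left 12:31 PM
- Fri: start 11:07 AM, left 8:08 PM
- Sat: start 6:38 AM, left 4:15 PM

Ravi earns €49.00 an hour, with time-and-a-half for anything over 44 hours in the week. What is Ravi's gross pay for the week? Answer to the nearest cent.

Tue: 5:18 AM–4:46 PM = 11 h 28 min
Wed: 6:34 AM–1:35 PM = 7 h 1 min
Thu: 5:16 AM–12:31 PM = 7 h 15 min
Fri: 11:07 AM–8:08 PM = 9 h 1 min
Sat: 6:38 AM–4:15 PM = 9 h 37 min
Total worked: 44 h 22 min = 2662 min.
Regular 44 h 0 min = 2640 min at €49.00/h; overtime 0 h 22 min = 22 min at €73.50/h.
Pay = (2640 × €49.00 + 22 × €73.50) ÷ 60 = €2182.95.

€2182.95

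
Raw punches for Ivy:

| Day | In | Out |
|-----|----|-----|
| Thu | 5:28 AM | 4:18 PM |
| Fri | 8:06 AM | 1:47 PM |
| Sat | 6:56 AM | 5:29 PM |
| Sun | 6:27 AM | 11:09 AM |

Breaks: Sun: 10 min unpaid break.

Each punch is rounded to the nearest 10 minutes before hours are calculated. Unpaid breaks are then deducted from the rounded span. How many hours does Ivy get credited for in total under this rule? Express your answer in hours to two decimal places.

31.50 hours

Thu: in 5:28 AM→5:30 AM, out 4:18 PM→4:20 PM; 10 h 50 min
Fri: in 8:06 AM→8:10 AM, out 1:47 PM→1:50 PM; 5 h 40 min
Sat: in 6:56 AM→7:00 AM, out 5:29 PM→5:30 PM; 10 h 30 min
Sun: in 6:27 AM→6:30 AM, out 11:09 AM→11:10 AM; 4 h 40 min − 10 min = 4 h 30 min
Total credited: 31 h 30 min.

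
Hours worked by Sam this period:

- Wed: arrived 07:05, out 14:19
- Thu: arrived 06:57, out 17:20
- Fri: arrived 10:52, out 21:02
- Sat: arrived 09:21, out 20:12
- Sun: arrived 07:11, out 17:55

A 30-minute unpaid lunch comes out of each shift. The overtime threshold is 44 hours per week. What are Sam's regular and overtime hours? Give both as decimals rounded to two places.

Wed: 07:05–14:19 = 7 h 14 min; less 30 min break → 6 h 44 min
Thu: 06:57–17:20 = 10 h 23 min; less 30 min break → 9 h 53 min
Fri: 10:52–21:02 = 10 h 10 min; less 30 min break → 9 h 40 min
Sat: 09:21–20:12 = 10 h 51 min; less 30 min break → 10 h 21 min
Sun: 07:11–17:55 = 10 h 44 min; less 30 min break → 10 h 14 min
Total worked: 46 h 52 min = 46.87 h.
Threshold 44 h → overtime 2 h 52 min, regular 44 h 0 min.

Regular 44.00 hours, overtime 2.87 hours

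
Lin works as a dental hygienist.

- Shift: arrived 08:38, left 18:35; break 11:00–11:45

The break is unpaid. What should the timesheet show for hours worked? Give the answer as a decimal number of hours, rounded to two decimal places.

Shift: 08:38–18:35 = 9 h 57 min; less 45 min break → 9 h 12 min

9.20 hours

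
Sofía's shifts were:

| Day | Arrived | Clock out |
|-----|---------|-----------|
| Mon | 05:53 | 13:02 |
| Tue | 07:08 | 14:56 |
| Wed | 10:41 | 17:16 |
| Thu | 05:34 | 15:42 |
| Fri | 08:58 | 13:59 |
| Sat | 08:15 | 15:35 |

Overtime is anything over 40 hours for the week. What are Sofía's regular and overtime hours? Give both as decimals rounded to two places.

Mon: 05:53–13:02 = 7 h 9 min
Tue: 07:08–14:56 = 7 h 48 min
Wed: 10:41–17:16 = 6 h 35 min
Thu: 05:34–15:42 = 10 h 8 min
Fri: 08:58–13:59 = 5 h 1 min
Sat: 08:15–15:35 = 7 h 20 min
Total worked: 44 h 1 min = 44.02 h.
Threshold 40 h → overtime 4 h 1 min, regular 40 h 0 min.

Regular 40.00 hours, overtime 4.02 hours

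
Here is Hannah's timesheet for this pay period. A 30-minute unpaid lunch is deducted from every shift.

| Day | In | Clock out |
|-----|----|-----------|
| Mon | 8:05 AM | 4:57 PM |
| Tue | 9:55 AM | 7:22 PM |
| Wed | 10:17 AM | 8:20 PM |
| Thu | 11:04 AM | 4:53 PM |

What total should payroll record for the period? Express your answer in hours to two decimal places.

32.18 hours

Mon: 8:05 AM–4:57 PM = 8 h 52 min; less 30 min break → 8 h 22 min
Tue: 9:55 AM–7:22 PM = 9 h 27 min; less 30 min break → 8 h 57 min
Wed: 10:17 AM–8:20 PM = 10 h 3 min; less 30 min break → 9 h 33 min
Thu: 11:04 AM–4:53 PM = 5 h 49 min; less 30 min break → 5 h 19 min
Total: 8 h 22 min + 8 h 57 min + 9 h 33 min + 5 h 19 min = 32 h 11 min.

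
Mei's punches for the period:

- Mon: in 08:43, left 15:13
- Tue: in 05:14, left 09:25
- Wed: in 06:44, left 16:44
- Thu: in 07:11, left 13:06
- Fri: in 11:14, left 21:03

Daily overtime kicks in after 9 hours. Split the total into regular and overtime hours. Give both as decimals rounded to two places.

Regular 34.60 hours, overtime 1.82 hours

Mon: 08:43–15:13 = 6 h 30 min
Tue: 05:14–09:25 = 4 h 11 min
Wed: 06:44–16:44 = 10 h 0 min
Thu: 07:11–13:06 = 5 h 55 min
Fri: 11:14–21:03 = 9 h 49 min
Mon reg 6 h 30 min / OT 0 h 0 min; Tue reg 4 h 11 min / OT 0 h 0 min; Wed reg 9 h 0 min / OT 1 h 0 min; Thu reg 5 h 55 min / OT 0 h 0 min; Fri reg 9 h 0 min / OT 0 h 49 min.
Totals: regular 34 h 36 min, overtime 1 h 49 min.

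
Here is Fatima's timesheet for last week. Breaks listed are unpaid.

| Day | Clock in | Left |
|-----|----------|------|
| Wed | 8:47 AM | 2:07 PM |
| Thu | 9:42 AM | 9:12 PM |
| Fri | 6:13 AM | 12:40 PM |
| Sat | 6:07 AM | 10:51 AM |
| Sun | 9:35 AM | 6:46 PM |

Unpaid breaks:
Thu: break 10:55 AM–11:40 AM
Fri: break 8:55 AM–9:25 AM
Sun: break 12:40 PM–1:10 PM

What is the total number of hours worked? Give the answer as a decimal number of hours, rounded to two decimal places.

Wed: 8:47 AM–2:07 PM = 5 h 20 min
Thu: 9:42 AM–9:12 PM = 11 h 30 min; less 45 min break → 10 h 45 min
Fri: 6:13 AM–12:40 PM = 6 h 27 min; less 30 min break → 5 h 57 min
Sat: 6:07 AM–10:51 AM = 4 h 44 min
Sun: 9:35 AM–6:46 PM = 9 h 11 min; less 30 min break → 8 h 41 min
Total: 5 h 20 min + 10 h 45 min + 5 h 57 min + 4 h 44 min + 8 h 41 min = 35 h 27 min.

35.45 hours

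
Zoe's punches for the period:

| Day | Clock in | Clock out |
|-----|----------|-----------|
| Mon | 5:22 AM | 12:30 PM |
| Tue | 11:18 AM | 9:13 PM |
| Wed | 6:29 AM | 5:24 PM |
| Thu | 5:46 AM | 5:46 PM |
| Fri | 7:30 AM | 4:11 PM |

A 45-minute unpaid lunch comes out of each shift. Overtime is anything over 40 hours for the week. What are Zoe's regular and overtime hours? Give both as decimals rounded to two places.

Mon: 5:22 AM–12:30 PM = 7 h 8 min; less 45 min break → 6 h 23 min
Tue: 11:18 AM–9:13 PM = 9 h 55 min; less 45 min break → 9 h 10 min
Wed: 6:29 AM–5:24 PM = 10 h 55 min; less 45 min break → 10 h 10 min
Thu: 5:46 AM–5:46 PM = 12 h 0 min; less 45 min break → 11 h 15 min
Fri: 7:30 AM–4:11 PM = 8 h 41 min; less 45 min break → 7 h 56 min
Total worked: 44 h 54 min = 44.90 h.
Threshold 40 h → overtime 4 h 54 min, regular 40 h 0 min.

Regular 40.00 hours, overtime 4.90 hours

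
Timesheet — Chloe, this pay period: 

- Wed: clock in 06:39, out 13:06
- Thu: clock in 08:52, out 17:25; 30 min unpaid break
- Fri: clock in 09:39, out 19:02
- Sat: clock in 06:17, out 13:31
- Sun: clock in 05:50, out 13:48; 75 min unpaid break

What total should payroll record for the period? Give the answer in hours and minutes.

Wed: 06:39–13:06 = 6 h 27 min
Thu: 08:52–17:25 = 8 h 33 min; less 30 min break → 8 h 3 min
Fri: 09:39–19:02 = 9 h 23 min
Sat: 06:17–13:31 = 7 h 14 min
Sun: 05:50–13:48 = 7 h 58 min; less 75 min break → 6 h 43 min
Total: 6 h 27 min + 8 h 3 min + 9 h 23 min + 7 h 14 min + 6 h 43 min = 37 h 50 min.

37 h 50 min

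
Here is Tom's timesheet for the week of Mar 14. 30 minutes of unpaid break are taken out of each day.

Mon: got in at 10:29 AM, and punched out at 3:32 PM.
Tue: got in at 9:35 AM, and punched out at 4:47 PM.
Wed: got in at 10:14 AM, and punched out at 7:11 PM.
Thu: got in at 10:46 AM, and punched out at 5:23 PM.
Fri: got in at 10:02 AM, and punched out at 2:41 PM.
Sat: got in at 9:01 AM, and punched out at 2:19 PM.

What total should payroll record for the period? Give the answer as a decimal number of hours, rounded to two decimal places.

Mon: 10:29 AM–3:32 PM = 5 h 3 min; less 30 min break → 4 h 33 min
Tue: 9:35 AM–4:47 PM = 7 h 12 min; less 30 min break → 6 h 42 min
Wed: 10:14 AM–7:11 PM = 8 h 57 min; less 30 min break → 8 h 27 min
Thu: 10:46 AM–5:23 PM = 6 h 37 min; less 30 min break → 6 h 7 min
Fri: 10:02 AM–2:41 PM = 4 h 39 min; less 30 min break → 4 h 9 min
Sat: 9:01 AM–2:19 PM = 5 h 18 min; less 30 min break → 4 h 48 min
Total: 4 h 33 min + 6 h 42 min + 8 h 27 min + 6 h 7 min + 4 h 9 min + 4 h 48 min = 34 h 46 min.

34.77 hours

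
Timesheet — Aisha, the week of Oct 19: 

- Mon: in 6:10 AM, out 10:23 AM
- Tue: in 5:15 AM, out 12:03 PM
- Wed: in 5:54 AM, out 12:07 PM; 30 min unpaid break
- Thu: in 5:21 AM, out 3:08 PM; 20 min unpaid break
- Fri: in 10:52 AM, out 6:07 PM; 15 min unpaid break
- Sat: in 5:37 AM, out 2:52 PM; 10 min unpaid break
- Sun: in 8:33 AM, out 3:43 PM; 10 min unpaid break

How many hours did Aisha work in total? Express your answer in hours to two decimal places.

49.27 hours

Mon: 6:10 AM–10:23 AM = 4 h 13 min
Tue: 5:15 AM–12:03 PM = 6 h 48 min
Wed: 5:54 AM–12:07 PM = 6 h 13 min; less 30 min break → 5 h 43 min
Thu: 5:21 AM–3:08 PM = 9 h 47 min; less 20 min break → 9 h 27 min
Fri: 10:52 AM–6:07 PM = 7 h 15 min; less 15 min break → 7 h 0 min
Sat: 5:37 AM–2:52 PM = 9 h 15 min; less 10 min break → 9 h 5 min
Sun: 8:33 AM–3:43 PM = 7 h 10 min; less 10 min break → 7 h 0 min
Total: 4 h 13 min + 6 h 48 min + 5 h 43 min + 9 h 27 min + 7 h 0 min + 9 h 5 min + 7 h 0 min = 49 h 16 min.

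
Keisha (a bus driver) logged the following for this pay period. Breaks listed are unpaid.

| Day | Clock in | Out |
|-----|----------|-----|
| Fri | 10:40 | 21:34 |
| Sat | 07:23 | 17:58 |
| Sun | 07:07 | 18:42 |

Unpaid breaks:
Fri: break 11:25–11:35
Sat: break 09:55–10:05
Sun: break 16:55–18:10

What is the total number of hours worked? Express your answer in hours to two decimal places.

Fri: 10:40–21:34 = 10 h 54 min; less 10 min break → 10 h 44 min
Sat: 07:23–17:58 = 10 h 35 min; less 10 min break → 10 h 25 min
Sun: 07:07–18:42 = 11 h 35 min; less 75 min break → 10 h 20 min
Total: 10 h 44 min + 10 h 25 min + 10 h 20 min = 31 h 29 min.

31.48 hours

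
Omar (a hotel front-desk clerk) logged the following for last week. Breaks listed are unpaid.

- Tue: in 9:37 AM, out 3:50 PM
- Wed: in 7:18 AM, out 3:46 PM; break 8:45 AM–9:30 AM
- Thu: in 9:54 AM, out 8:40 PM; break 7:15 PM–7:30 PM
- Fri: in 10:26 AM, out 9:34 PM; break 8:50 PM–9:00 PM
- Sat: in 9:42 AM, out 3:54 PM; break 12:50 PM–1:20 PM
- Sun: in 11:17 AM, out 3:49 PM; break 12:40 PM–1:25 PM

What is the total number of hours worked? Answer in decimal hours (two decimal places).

44.90 hours

Tue: 9:37 AM–3:50 PM = 6 h 13 min
Wed: 7:18 AM–3:46 PM = 8 h 28 min; less 45 min break → 7 h 43 min
Thu: 9:54 AM–8:40 PM = 10 h 46 min; less 15 min break → 10 h 31 min
Fri: 10:26 AM–9:34 PM = 11 h 8 min; less 10 min break → 10 h 58 min
Sat: 9:42 AM–3:54 PM = 6 h 12 min; less 30 min break → 5 h 42 min
Sun: 11:17 AM–3:49 PM = 4 h 32 min; less 45 min break → 3 h 47 min
Total: 6 h 13 min + 7 h 43 min + 10 h 31 min + 10 h 58 min + 5 h 42 min + 3 h 47 min = 44 h 54 min.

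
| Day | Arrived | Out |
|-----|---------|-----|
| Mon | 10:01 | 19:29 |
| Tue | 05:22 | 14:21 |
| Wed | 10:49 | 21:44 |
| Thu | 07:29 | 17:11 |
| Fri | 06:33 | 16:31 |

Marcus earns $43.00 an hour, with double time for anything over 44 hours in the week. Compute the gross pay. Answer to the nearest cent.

$2324.87

Mon: 10:01–19:29 = 9 h 28 min
Tue: 05:22–14:21 = 8 h 59 min
Wed: 10:49–21:44 = 10 h 55 min
Thu: 07:29–17:11 = 9 h 42 min
Fri: 06:33–16:31 = 9 h 58 min
Total worked: 49 h 2 min = 2942 min.
Regular 44 h 0 min = 2640 min at $43.00/h; overtime 5 h 2 min = 302 min at $86.00/h.
Pay = (2640 × $43.00 + 302 × $86.00) ÷ 60 = $2324.87.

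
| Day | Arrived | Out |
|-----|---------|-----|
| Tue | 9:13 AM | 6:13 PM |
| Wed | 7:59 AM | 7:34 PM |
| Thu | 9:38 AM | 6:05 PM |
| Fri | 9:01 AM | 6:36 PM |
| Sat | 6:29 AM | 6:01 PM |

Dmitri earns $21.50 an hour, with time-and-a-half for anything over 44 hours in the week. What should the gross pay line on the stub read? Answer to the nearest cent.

Tue: 9:13 AM–6:13 PM = 9 h 0 min
Wed: 7:59 AM–7:34 PM = 11 h 35 min
Thu: 9:38 AM–6:05 PM = 8 h 27 min
Fri: 9:01 AM–6:36 PM = 9 h 35 min
Sat: 6:29 AM–6:01 PM = 11 h 32 min
Total worked: 50 h 9 min = 3009 min.
Regular 44 h 0 min = 2640 min at $21.50/h; overtime 6 h 9 min = 369 min at $32.25/h.
Pay = (2640 × $21.50 + 369 × $32.25) ÷ 60 = $1144.34.

$1144.34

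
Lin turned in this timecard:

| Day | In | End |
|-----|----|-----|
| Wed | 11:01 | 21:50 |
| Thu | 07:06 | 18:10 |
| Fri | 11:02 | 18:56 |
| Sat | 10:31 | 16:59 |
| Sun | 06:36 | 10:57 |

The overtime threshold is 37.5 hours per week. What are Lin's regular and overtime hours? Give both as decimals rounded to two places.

Wed: 11:01–21:50 = 10 h 49 min
Thu: 07:06–18:10 = 11 h 4 min
Fri: 11:02–18:56 = 7 h 54 min
Sat: 10:31–16:59 = 6 h 28 min
Sun: 06:36–10:57 = 4 h 21 min
Total worked: 40 h 36 min = 40.60 h.
Threshold 37.5 h → overtime 3 h 6 min, regular 37 h 30 min.

Regular 37.50 hours, overtime 3.10 hours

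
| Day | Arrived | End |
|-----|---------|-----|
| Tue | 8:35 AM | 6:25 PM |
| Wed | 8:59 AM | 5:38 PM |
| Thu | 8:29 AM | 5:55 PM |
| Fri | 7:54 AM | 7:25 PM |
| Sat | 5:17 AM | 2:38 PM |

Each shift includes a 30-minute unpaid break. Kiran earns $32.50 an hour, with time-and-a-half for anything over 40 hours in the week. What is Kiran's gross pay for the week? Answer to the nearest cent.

$1606.31

Tue: 8:35 AM–6:25 PM = 9 h 50 min; less 30 min break → 9 h 20 min
Wed: 8:59 AM–5:38 PM = 8 h 39 min; less 30 min break → 8 h 9 min
Thu: 8:29 AM–5:55 PM = 9 h 26 min; less 30 min break → 8 h 56 min
Fri: 7:54 AM–7:25 PM = 11 h 31 min; less 30 min break → 11 h 1 min
Sat: 5:17 AM–2:38 PM = 9 h 21 min; less 30 min break → 8 h 51 min
Total worked: 46 h 17 min = 2777 min.
Regular 40 h 0 min = 2400 min at $32.50/h; overtime 6 h 17 min = 377 min at $48.75/h.
Pay = (2400 × $32.50 + 377 × $48.75) ÷ 60 = $1606.31.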